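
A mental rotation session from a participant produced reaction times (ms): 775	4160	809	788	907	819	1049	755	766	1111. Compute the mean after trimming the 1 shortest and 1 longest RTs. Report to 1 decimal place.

Sorted: 755, 766, 775, 788, 809, 819, 907, 1049, 1111, 4160
Drop lowest 1 (755) and highest 1 (4160)
Remaining (n=8): Σ = 7024, mean = 7024/8 = 878.000

878.0 ms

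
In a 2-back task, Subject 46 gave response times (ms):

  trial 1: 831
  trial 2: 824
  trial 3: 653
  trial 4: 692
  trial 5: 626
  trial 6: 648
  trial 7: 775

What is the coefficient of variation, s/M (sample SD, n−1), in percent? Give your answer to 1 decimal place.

12.1%

n = 7, Σ = 5049, M = 721.2857
Σ(x−M)² = 45443.429; s = √(45443.429/6) = 87.0282
CV = 87.0282 / 721.2857 = 0.12066 = 12.066%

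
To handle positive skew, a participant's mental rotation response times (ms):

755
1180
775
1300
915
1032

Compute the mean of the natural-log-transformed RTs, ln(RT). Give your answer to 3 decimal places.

ln(RT): 6.6267, 7.0733, 6.6529, 7.1701, 6.8189, 6.9393
Σ ln(RT) = 41.2811
Mean = 41.2811/6 = 6.88019

6.880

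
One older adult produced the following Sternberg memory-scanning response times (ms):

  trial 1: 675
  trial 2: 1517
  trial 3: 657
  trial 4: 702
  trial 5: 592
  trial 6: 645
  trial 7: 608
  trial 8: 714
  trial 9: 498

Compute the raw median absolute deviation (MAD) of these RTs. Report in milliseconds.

49 ms

Sorted: 498, 592, 608, 645, 657, 675, 702, 714, 1517 → median = 657
|x − 657|: 18, 860, 0, 45, 65, 12, 49, 57, 159
Sorted deviations: 0, 12, 18, 45, 49, 57, 65, 159, 860 → MAD = 49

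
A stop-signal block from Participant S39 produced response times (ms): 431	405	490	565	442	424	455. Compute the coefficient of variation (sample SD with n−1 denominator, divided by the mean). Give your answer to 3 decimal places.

n = 7, Σ = 3212, M = 458.8571
Σ(x−M)² = 17426.857; s = √(17426.857/6) = 53.8932
CV = 53.8932 / 458.8571 = 0.11745

0.117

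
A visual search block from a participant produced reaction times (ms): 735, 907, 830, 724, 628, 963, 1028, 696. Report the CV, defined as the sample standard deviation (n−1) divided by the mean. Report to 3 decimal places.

0.174

n = 8, Σ = 6511, M = 813.8750
Σ(x−M)² = 139762.875; s = √(139762.875/7) = 141.3015
CV = 141.3015 / 813.8750 = 0.17362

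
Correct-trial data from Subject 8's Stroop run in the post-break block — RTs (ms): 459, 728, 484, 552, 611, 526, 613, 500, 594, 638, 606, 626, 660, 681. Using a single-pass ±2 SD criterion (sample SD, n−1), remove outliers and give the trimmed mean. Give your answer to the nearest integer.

591 ms

n = 14, ΣRT = 8278, M = 591.286
Σ(x−M)² = 79080.86; s = √(79080.86/13) = 77.995
Cutoffs: 591.286 ± 2·77.995 → [435.3, 747.3]
No RTs fall outside the cutoffs; all 14 retained. Mean = 8278/14 = 591.286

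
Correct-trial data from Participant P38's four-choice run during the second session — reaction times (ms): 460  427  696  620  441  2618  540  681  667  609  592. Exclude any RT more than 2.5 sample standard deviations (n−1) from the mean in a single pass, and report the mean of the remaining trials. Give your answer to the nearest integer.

573 ms

n = 11, ΣRT = 8351, M = 759.182
Σ(x−M)² = 3892817.64; s = √(3892817.64/10) = 623.924
Cutoffs: 759.182 ± 2.5·623.924 → [-800.6, 2319.0]
Outside: 2618 → excluded.
Retained (n=10): Σ = 5733, mean = 5733/10 = 573.300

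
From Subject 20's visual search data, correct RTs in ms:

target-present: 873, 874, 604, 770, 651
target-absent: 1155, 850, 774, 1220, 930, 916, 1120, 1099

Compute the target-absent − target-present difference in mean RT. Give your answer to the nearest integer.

254 ms

M(target-present) = 3772/5 = 754.400
M(target-absent) = 8064/8 = 1008.000
Difference = 1008.000 − 754.400 = 253.600 ms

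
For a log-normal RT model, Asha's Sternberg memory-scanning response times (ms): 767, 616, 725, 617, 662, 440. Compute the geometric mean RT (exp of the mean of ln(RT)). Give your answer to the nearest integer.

ln(RT): 6.6425, 6.4232, 6.5862, 6.4249, 6.4953, 6.0868
Mean ln(RT) = 38.6588/6 = 6.44314
Geometric mean = exp(6.44314) = 628.37 ms

628 ms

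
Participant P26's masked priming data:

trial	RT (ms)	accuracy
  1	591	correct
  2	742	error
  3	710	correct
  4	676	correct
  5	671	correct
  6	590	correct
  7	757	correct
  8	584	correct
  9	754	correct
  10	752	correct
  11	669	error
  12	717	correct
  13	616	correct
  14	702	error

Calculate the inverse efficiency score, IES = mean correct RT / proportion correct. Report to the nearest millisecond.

858 ms

Correct trials (n=11): 591, 710, 676, 671, 590, 757, 584, 754, 752, 717, 616
Mean correct RT = 7418/11 = 674.3636 ms
Proportion correct = 11/14
IES = 674.3636 / (11/14) = 858.281 ms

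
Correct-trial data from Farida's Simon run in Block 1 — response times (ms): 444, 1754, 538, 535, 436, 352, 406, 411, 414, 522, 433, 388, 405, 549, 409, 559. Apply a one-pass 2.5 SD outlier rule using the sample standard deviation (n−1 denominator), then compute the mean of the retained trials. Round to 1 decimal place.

n = 16, ΣRT = 8555, M = 534.688
Σ(x−M)² = 1649927.44; s = √(1649927.44/15) = 331.655
Cutoffs: 534.688 ± 2.5·331.655 → [-294.5, 1363.8]
Outside: 1754 → excluded.
Retained (n=15): Σ = 6801, mean = 6801/15 = 453.400

453.4 ms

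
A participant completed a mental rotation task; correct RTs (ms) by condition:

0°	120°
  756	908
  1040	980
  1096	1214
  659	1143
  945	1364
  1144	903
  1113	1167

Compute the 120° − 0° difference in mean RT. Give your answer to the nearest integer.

M(0°) = 6753/7 = 964.714
M(120°) = 7679/7 = 1097.000
Difference = 1097.000 − 964.714 = 132.286 ms

132 ms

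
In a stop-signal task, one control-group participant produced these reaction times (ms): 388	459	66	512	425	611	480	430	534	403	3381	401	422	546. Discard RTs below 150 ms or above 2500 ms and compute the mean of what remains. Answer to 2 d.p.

Excluded: 66, 3381
Retained (n=12): Σ = 5611
Mean = 5611/12 = 467.5833

467.58 ms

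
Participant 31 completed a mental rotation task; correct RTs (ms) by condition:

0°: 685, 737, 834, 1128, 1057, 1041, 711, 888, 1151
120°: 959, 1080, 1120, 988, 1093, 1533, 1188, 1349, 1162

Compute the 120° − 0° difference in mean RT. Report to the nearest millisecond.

249 ms

M(0°) = 8232/9 = 914.667
M(120°) = 10472/9 = 1163.556
Difference = 1163.556 − 914.667 = 248.889 ms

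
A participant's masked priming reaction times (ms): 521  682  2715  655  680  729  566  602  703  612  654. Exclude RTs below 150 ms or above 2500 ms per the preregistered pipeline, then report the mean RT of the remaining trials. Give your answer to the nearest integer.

Excluded: 2715
Retained (n=10): Σ = 6404
Mean = 6404/10 = 640.4000

640 ms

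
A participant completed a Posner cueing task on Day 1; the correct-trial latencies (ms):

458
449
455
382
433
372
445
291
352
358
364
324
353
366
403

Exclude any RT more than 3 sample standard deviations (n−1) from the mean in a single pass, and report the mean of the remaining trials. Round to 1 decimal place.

n = 15, ΣRT = 5805, M = 387.000
Σ(x−M)² = 36872.00; s = √(36872.00/14) = 51.320
Cutoffs: 387.000 ± 3·51.320 → [233.0, 541.0]
No RTs fall outside the cutoffs; all 15 retained. Mean = 5805/15 = 387.000

387.0 ms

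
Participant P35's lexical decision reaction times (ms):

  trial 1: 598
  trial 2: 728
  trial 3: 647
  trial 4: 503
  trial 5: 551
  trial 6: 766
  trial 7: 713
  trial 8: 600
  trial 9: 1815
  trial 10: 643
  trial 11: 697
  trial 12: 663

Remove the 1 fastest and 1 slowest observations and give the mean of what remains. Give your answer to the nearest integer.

Sorted: 503, 551, 598, 600, 643, 647, 663, 697, 713, 728, 766, 1815
Drop lowest 1 (503) and highest 1 (1815)
Remaining (n=10): Σ = 6606, mean = 6606/10 = 660.600

661 ms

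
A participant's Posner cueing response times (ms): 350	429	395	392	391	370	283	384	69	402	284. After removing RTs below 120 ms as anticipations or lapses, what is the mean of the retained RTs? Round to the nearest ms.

368 ms

Excluded: 69
Retained (n=10): Σ = 3680
Mean = 3680/10 = 368.0000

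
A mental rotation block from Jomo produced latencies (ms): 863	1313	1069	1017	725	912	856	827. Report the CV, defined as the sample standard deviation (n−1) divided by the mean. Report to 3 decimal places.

n = 8, Σ = 7582, M = 947.7500
Σ(x−M)² = 233981.500; s = √(233981.500/7) = 182.8276
CV = 182.8276 / 947.7500 = 0.19291

0.193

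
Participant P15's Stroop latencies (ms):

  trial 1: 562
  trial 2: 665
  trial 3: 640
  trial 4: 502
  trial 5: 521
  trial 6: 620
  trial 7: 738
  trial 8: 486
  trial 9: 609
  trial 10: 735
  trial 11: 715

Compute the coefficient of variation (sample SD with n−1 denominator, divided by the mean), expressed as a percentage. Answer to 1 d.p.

14.8%

n = 11, Σ = 6793, M = 617.5455
Σ(x−M)² = 83698.727; s = √(83698.727/10) = 91.4870
CV = 91.4870 / 617.5455 = 0.14815 = 14.815%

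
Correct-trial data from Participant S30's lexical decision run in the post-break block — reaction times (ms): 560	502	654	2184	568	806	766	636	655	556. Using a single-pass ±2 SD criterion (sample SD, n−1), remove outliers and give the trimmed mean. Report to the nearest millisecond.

634 ms

n = 10, ΣRT = 7887, M = 788.700
Σ(x−M)² = 2244372.10; s = √(2244372.10/9) = 499.374
Cutoffs: 788.700 ± 2·499.374 → [-210.0, 1787.4]
Outside: 2184 → excluded.
Retained (n=9): Σ = 5703, mean = 5703/9 = 633.667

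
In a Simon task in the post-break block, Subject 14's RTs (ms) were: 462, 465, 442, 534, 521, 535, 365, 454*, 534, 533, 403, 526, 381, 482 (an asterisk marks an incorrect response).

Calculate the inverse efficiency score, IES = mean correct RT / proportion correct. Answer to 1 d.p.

512.2 ms

Correct trials (n=13): 462, 465, 442, 534, 521, 535, 365, 534, 533, 403, 526, 381, 482
Mean correct RT = 6183/13 = 475.6154 ms
Proportion correct = 13/14
IES = 475.6154 / (13/14) = 512.201 ms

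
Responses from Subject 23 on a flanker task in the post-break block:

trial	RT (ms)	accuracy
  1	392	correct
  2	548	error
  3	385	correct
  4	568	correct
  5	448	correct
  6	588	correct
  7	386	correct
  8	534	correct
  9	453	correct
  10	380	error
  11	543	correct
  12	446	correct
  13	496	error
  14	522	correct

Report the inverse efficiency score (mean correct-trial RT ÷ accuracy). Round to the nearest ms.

Correct trials (n=11): 392, 385, 568, 448, 588, 386, 534, 453, 543, 446, 522
Mean correct RT = 5265/11 = 478.6364 ms
Proportion correct = 11/14
IES = 478.6364 / (11/14) = 609.174 ms

609 ms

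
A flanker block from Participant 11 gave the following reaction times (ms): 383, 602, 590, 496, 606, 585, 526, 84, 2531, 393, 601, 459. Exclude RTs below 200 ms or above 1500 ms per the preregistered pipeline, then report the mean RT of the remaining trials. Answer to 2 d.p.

Excluded: 84, 2531
Retained (n=10): Σ = 5241
Mean = 5241/10 = 524.1000

524.10 ms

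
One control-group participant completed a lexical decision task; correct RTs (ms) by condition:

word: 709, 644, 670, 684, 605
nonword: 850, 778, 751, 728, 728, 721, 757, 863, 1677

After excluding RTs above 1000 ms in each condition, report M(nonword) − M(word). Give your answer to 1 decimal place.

109.6 ms

nonword: exclude 1677
M(word) = 3312/5 = 662.400
M(nonword) = 6176/8 = 772.000
Difference = 772.000 − 662.400 = 109.600 ms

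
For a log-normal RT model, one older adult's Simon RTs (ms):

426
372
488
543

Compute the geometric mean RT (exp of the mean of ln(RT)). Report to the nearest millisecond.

453 ms

ln(RT): 6.0544, 5.9189, 6.1903, 6.2971
Mean ln(RT) = 24.4608/4 = 6.11519
Geometric mean = exp(6.11519) = 452.68 ms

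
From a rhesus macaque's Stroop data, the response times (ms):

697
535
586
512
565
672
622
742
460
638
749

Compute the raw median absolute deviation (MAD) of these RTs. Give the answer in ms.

Sorted: 460, 512, 535, 565, 586, 622, 638, 672, 697, 742, 749 → median = 622
|x − 622|: 75, 87, 36, 110, 57, 50, 0, 120, 162, 16, 127
Sorted deviations: 0, 16, 36, 50, 57, 75, 87, 110, 120, 127, 162 → MAD = 75

75 ms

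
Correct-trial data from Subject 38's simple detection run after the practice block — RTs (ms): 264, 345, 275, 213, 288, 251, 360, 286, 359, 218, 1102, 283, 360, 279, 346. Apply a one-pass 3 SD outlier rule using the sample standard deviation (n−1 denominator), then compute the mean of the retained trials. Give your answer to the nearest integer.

295 ms

n = 15, ΣRT = 5229, M = 348.600
Σ(x−M)² = 642281.60; s = √(642281.60/14) = 214.190
Cutoffs: 348.600 ± 3·214.190 → [-294.0, 991.2]
Outside: 1102 → excluded.
Retained (n=14): Σ = 4127, mean = 4127/14 = 294.786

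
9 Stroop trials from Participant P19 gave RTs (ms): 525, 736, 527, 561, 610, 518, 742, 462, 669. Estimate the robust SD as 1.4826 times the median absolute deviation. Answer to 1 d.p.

72.6 ms

Sorted: 462, 518, 525, 527, 561, 610, 669, 736, 742 → median = 561
|x − 561| sorted: 0, 34, 36, 43, 49, 99, 108, 175, 181 → MAD = 49
Robust SD ≈ 1.4826 × 49 = 72.647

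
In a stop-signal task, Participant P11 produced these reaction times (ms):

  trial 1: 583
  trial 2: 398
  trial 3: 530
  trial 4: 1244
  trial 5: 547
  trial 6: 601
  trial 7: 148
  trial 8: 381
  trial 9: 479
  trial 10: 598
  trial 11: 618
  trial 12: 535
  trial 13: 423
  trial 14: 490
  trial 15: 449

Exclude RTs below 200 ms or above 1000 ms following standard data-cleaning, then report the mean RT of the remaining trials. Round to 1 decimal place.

510.2 ms

Excluded: 148, 1244
Retained (n=13): Σ = 6632
Mean = 6632/13 = 510.1538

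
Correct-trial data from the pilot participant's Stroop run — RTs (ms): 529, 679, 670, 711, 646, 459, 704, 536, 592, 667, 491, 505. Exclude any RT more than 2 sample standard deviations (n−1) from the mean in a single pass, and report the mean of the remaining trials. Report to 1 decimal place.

n = 12, ΣRT = 7189, M = 599.083
Σ(x−M)² = 90860.92; s = √(90860.92/11) = 90.885
Cutoffs: 599.083 ± 2·90.885 → [417.3, 780.9]
No RTs fall outside the cutoffs; all 12 retained. Mean = 7189/12 = 599.083

599.1 ms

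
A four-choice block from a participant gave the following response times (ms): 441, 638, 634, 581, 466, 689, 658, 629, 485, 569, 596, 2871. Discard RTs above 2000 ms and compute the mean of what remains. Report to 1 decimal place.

580.5 ms

Excluded: 2871
Retained (n=11): Σ = 6386
Mean = 6386/11 = 580.5455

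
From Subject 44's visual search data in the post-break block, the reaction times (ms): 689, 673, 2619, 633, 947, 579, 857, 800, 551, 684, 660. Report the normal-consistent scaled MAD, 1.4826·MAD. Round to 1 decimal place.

Sorted: 551, 579, 633, 660, 673, 684, 689, 800, 857, 947, 2619 → median = 684
|x − 684| sorted: 0, 5, 11, 24, 51, 105, 116, 133, 173, 263, 1935 → MAD = 105
Robust SD ≈ 1.4826 × 105 = 155.673

155.7 ms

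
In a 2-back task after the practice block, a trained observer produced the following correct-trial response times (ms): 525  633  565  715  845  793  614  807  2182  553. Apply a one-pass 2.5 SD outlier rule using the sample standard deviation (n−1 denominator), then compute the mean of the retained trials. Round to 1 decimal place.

n = 10, ΣRT = 8232, M = 823.200
Σ(x−M)² = 2168233.60; s = √(2168233.60/9) = 490.831
Cutoffs: 823.200 ± 2.5·490.831 → [-403.9, 2050.3]
Outside: 2182 → excluded.
Retained (n=9): Σ = 6050, mean = 6050/9 = 672.222

672.2 ms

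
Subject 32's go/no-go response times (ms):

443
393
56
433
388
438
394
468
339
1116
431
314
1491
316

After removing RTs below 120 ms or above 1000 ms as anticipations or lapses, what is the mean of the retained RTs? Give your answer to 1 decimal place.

Excluded: 56, 1116, 1491
Retained (n=11): Σ = 4357
Mean = 4357/11 = 396.0909

396.1 ms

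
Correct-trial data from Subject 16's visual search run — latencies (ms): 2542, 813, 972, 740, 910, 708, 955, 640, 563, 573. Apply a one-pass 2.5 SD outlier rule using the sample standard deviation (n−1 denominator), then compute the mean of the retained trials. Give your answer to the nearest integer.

n = 10, ΣRT = 9416, M = 941.600
Σ(x−M)² = 3045298.40; s = √(3045298.40/9) = 581.693
Cutoffs: 941.600 ± 2.5·581.693 → [-512.6, 2395.8]
Outside: 2542 → excluded.
Retained (n=9): Σ = 6874, mean = 6874/9 = 763.778

764 ms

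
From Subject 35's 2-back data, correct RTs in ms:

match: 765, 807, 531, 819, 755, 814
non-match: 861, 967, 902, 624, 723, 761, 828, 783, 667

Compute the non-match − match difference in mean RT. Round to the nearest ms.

M(match) = 4491/6 = 748.500
M(non-match) = 7116/9 = 790.667
Difference = 790.667 − 748.500 = 42.167 ms

42 ms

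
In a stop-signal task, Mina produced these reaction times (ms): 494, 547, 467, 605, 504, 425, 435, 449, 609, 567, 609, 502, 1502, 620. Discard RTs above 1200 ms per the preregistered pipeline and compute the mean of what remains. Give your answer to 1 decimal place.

Excluded: 1502
Retained (n=13): Σ = 6833
Mean = 6833/13 = 525.6154

525.6 ms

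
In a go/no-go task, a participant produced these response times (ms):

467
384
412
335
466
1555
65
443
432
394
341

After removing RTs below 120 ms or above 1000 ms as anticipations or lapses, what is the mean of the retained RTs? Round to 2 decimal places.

Excluded: 65, 1555
Retained (n=9): Σ = 3674
Mean = 3674/9 = 408.2222

408.22 ms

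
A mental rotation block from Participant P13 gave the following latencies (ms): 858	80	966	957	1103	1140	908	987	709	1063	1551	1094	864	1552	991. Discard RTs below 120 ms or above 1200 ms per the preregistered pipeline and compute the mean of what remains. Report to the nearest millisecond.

Excluded: 80, 1551, 1552
Retained (n=12): Σ = 11640
Mean = 11640/12 = 970.0000

970 ms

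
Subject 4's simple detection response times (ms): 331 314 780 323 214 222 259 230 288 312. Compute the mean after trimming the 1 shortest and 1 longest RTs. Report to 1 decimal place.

Sorted: 214, 222, 230, 259, 288, 312, 314, 323, 331, 780
Drop lowest 1 (214) and highest 1 (780)
Remaining (n=8): Σ = 2279, mean = 2279/8 = 284.875

284.9 ms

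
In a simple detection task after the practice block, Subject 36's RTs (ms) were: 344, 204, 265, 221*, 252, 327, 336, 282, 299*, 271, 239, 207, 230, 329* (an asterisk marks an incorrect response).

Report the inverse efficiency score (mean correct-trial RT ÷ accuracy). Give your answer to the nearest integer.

Correct trials (n=11): 344, 204, 265, 252, 327, 336, 282, 271, 239, 207, 230
Mean correct RT = 2957/11 = 268.8182 ms
Proportion correct = 11/14
IES = 268.8182 / (11/14) = 342.132 ms

342 ms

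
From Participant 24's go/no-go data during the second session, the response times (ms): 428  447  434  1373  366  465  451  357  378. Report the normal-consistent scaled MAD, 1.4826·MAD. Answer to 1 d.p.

46.0 ms

Sorted: 357, 366, 378, 428, 434, 447, 451, 465, 1373 → median = 434
|x − 434| sorted: 0, 6, 13, 17, 31, 56, 68, 77, 939 → MAD = 31
Robust SD ≈ 1.4826 × 31 = 45.961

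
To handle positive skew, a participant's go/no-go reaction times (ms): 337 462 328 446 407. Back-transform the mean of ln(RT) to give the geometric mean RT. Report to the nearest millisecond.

392 ms

ln(RT): 5.8201, 6.1356, 5.7930, 6.1003, 6.0088
Mean ln(RT) = 29.8578/5 = 5.97156
Geometric mean = exp(5.97156) = 392.12 ms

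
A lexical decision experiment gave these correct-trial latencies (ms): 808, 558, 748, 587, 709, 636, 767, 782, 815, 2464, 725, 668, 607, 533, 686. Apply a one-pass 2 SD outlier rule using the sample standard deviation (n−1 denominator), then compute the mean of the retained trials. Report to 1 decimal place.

687.8 ms

n = 15, ΣRT = 12093, M = 806.200
Σ(x−M)² = 3056418.40; s = √(3056418.40/14) = 467.243
Cutoffs: 806.200 ± 2·467.243 → [-128.3, 1740.7]
Outside: 2464 → excluded.
Retained (n=14): Σ = 9629, mean = 9629/14 = 687.786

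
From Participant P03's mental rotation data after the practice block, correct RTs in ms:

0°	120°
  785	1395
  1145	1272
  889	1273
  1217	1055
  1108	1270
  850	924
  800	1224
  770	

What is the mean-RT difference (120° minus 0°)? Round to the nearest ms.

M(0°) = 7564/8 = 945.500
M(120°) = 8413/7 = 1201.857
Difference = 1201.857 − 945.500 = 256.357 ms

256 ms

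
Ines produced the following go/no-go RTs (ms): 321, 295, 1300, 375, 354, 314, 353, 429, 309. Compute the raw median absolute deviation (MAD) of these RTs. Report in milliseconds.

Sorted: 295, 309, 314, 321, 353, 354, 375, 429, 1300 → median = 353
|x − 353|: 32, 58, 947, 22, 1, 39, 0, 76, 44
Sorted deviations: 0, 1, 22, 32, 39, 44, 58, 76, 947 → MAD = 39

39 ms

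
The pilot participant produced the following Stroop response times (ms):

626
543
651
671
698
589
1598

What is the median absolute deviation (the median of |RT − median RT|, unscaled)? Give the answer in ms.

47 ms

Sorted: 543, 589, 626, 651, 671, 698, 1598 → median = 651
|x − 651|: 25, 108, 0, 20, 47, 62, 947
Sorted deviations: 0, 20, 25, 47, 62, 108, 947 → MAD = 47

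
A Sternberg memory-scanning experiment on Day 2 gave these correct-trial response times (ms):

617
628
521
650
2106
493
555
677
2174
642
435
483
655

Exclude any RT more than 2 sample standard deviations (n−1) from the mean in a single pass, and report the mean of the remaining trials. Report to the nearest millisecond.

578 ms

n = 13, ΣRT = 10636, M = 818.154
Σ(x−M)² = 4201747.69; s = √(4201747.69/12) = 591.731
Cutoffs: 818.154 ± 2·591.731 → [-365.3, 2001.6]
Outside: 2106, 2174 → excluded.
Retained (n=11): Σ = 6356, mean = 6356/11 = 577.818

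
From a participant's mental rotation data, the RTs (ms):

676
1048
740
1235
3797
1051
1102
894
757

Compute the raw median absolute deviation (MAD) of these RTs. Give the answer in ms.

Sorted: 676, 740, 757, 894, 1048, 1051, 1102, 1235, 3797 → median = 1048
|x − 1048|: 372, 0, 308, 187, 2749, 3, 54, 154, 291
Sorted deviations: 0, 3, 54, 154, 187, 291, 308, 372, 2749 → MAD = 187

187 ms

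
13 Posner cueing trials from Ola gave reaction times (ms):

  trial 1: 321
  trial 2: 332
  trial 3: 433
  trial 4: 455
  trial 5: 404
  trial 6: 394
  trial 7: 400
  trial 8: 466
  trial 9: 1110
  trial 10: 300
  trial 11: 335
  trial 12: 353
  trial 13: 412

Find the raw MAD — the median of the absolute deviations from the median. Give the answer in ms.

55 ms

Sorted: 300, 321, 332, 335, 353, 394, 400, 404, 412, 433, 455, 466, 1110 → median = 400
|x − 400|: 79, 68, 33, 55, 4, 6, 0, 66, 710, 100, 65, 47, 12
Sorted deviations: 0, 4, 6, 12, 33, 47, 55, 65, 66, 68, 79, 100, 710 → MAD = 55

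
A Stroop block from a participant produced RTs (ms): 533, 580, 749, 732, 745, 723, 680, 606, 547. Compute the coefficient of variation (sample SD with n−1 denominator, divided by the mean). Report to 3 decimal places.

n = 9, Σ = 5895, M = 655.0000
Σ(x−M)² = 62688.000; s = √(62688.000/8) = 88.5212
CV = 88.5212 / 655.0000 = 0.13515

0.135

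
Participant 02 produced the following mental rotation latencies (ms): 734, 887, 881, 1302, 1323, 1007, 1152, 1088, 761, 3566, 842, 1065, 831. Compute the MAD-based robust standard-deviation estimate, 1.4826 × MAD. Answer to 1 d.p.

244.6 ms

Sorted: 734, 761, 831, 842, 881, 887, 1007, 1065, 1088, 1152, 1302, 1323, 3566 → median = 1007
|x − 1007| sorted: 0, 58, 81, 120, 126, 145, 165, 176, 246, 273, 295, 316, 2559 → MAD = 165
Robust SD ≈ 1.4826 × 165 = 244.629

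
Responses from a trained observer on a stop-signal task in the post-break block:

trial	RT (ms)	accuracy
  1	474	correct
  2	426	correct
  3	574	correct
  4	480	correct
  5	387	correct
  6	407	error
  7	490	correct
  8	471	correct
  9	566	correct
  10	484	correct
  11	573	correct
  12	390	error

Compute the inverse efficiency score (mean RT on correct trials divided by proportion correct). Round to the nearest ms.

Correct trials (n=10): 474, 426, 574, 480, 387, 490, 471, 566, 484, 573
Mean correct RT = 4925/10 = 492.5000 ms
Proportion correct = 10/12
IES = 492.5000 / (10/12) = 591.000 ms

591 ms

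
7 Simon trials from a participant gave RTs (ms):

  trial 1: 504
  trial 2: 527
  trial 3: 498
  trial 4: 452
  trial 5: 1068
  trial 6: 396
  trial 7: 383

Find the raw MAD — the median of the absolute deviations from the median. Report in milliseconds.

Sorted: 383, 396, 452, 498, 504, 527, 1068 → median = 498
|x − 498|: 6, 29, 0, 46, 570, 102, 115
Sorted deviations: 0, 6, 29, 46, 102, 115, 570 → MAD = 46

46 ms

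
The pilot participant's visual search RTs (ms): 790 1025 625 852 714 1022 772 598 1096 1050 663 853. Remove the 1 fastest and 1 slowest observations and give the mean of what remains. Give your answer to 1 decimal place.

Sorted: 598, 625, 663, 714, 772, 790, 852, 853, 1022, 1025, 1050, 1096
Drop lowest 1 (598) and highest 1 (1096)
Remaining (n=10): Σ = 8366, mean = 8366/10 = 836.600

836.6 ms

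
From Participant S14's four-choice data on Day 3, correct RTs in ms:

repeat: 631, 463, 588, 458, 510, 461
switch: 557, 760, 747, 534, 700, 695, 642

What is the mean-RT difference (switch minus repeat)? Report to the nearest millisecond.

144 ms

M(repeat) = 3111/6 = 518.500
M(switch) = 4635/7 = 662.143
Difference = 662.143 − 518.500 = 143.643 ms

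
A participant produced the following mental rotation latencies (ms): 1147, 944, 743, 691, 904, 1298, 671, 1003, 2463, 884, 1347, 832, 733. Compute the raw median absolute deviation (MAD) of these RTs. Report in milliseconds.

Sorted: 671, 691, 733, 743, 832, 884, 904, 944, 1003, 1147, 1298, 1347, 2463 → median = 904
|x − 904|: 243, 40, 161, 213, 0, 394, 233, 99, 1559, 20, 443, 72, 171
Sorted deviations: 0, 20, 40, 72, 99, 161, 171, 213, 233, 243, 394, 443, 1559 → MAD = 171

171 ms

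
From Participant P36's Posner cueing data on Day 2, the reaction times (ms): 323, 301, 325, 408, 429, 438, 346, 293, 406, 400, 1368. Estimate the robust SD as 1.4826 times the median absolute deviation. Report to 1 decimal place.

80.1 ms

Sorted: 293, 301, 323, 325, 346, 400, 406, 408, 429, 438, 1368 → median = 400
|x − 400| sorted: 0, 6, 8, 29, 38, 54, 75, 77, 99, 107, 968 → MAD = 54
Robust SD ≈ 1.4826 × 54 = 80.060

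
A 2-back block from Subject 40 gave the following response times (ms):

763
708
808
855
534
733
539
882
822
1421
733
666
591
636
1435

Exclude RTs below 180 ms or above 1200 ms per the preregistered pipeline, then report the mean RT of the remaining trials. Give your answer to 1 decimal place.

Excluded: 1421, 1435
Retained (n=13): Σ = 9270
Mean = 9270/13 = 713.0769

713.1 ms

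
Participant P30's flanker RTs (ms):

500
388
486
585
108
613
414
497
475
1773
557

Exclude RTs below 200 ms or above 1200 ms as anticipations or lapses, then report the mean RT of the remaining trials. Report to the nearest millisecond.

502 ms

Excluded: 108, 1773
Retained (n=9): Σ = 4515
Mean = 4515/9 = 501.6667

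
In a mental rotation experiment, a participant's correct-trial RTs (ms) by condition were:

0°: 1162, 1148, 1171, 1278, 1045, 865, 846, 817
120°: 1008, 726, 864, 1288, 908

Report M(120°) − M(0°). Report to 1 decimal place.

-82.7 ms

M(0°) = 8332/8 = 1041.500
M(120°) = 4794/5 = 958.800
Difference = 958.800 − 1041.500 = -82.700 ms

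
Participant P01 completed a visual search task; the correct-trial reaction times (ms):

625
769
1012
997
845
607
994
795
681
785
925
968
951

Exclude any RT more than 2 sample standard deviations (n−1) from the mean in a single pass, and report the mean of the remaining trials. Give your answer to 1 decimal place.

842.6 ms

n = 13, ΣRT = 10954, M = 842.615
Σ(x−M)² = 249701.08; s = √(249701.08/12) = 144.251
Cutoffs: 842.615 ± 2·144.251 → [554.1, 1131.1]
No RTs fall outside the cutoffs; all 13 retained. Mean = 10954/13 = 842.615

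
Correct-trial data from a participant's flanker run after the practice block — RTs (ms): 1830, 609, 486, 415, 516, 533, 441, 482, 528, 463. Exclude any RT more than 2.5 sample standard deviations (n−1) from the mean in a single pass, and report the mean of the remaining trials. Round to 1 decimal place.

n = 10, ΣRT = 6303, M = 630.300
Σ(x−M)² = 1625724.10; s = √(1625724.10/9) = 425.013
Cutoffs: 630.300 ± 2.5·425.013 → [-432.2, 1692.8]
Outside: 1830 → excluded.
Retained (n=9): Σ = 4473, mean = 4473/9 = 497.000

497.0 ms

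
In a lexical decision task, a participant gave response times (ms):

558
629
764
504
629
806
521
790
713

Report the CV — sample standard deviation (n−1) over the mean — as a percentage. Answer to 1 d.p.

n = 9, Σ = 5914, M = 657.1111
Σ(x−M)² = 107748.889; s = √(107748.889/8) = 116.0543
CV = 116.0543 / 657.1111 = 0.17661 = 17.661%

17.7%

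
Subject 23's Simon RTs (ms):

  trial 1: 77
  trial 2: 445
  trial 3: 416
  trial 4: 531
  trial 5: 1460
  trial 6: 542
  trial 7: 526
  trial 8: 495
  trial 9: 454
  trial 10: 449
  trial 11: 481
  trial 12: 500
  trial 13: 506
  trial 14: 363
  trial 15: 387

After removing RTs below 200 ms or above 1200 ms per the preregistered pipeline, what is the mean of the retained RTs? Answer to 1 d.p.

Excluded: 77, 1460
Retained (n=13): Σ = 6095
Mean = 6095/13 = 468.8462

468.8 ms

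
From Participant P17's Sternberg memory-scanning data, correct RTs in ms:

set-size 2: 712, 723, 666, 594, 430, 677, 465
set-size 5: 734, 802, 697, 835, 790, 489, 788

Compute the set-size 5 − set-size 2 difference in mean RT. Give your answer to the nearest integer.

124 ms

M(set-size 2) = 4267/7 = 609.571
M(set-size 5) = 5135/7 = 733.571
Difference = 733.571 − 609.571 = 124.000 ms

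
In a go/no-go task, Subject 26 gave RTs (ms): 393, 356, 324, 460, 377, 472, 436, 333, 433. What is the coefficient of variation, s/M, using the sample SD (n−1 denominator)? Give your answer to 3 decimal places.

n = 9, Σ = 3584, M = 398.2222
Σ(x−M)² = 23919.556; s = √(23919.556/8) = 54.6804
CV = 54.6804 / 398.2222 = 0.13731

0.137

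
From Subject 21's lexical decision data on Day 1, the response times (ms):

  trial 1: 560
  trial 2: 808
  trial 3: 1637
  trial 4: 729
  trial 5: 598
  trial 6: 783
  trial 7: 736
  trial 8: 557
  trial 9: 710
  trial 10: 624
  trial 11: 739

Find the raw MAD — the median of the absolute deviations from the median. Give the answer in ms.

79 ms

Sorted: 557, 560, 598, 624, 710, 729, 736, 739, 783, 808, 1637 → median = 729
|x − 729|: 169, 79, 908, 0, 131, 54, 7, 172, 19, 105, 10
Sorted deviations: 0, 7, 10, 19, 54, 79, 105, 131, 169, 172, 908 → MAD = 79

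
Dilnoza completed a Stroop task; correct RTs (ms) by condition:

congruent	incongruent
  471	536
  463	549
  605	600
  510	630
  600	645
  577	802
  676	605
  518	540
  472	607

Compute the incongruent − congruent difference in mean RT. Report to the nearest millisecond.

M(congruent) = 4892/9 = 543.556
M(incongruent) = 5514/9 = 612.667
Difference = 612.667 − 543.556 = 69.111 ms

69 ms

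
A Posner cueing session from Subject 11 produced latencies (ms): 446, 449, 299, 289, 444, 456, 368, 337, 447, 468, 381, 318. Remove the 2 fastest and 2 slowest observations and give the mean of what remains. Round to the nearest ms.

399 ms

Sorted: 289, 299, 318, 337, 368, 381, 444, 446, 447, 449, 456, 468
Drop lowest 2 (289, 299) and highest 2 (456, 468)
Remaining (n=8): Σ = 3190, mean = 3190/8 = 398.750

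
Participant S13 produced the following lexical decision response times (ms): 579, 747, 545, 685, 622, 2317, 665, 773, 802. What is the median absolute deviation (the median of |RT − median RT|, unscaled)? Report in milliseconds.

88 ms

Sorted: 545, 579, 622, 665, 685, 747, 773, 802, 2317 → median = 685
|x − 685|: 106, 62, 140, 0, 63, 1632, 20, 88, 117
Sorted deviations: 0, 20, 62, 63, 88, 106, 117, 140, 1632 → MAD = 88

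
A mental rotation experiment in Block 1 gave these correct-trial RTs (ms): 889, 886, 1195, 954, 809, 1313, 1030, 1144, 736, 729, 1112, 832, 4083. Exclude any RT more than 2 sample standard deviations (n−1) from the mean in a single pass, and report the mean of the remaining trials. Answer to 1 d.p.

969.1 ms

n = 13, ΣRT = 15712, M = 1208.615
Σ(x−M)² = 9344573.08; s = √(9344573.08/12) = 882.448
Cutoffs: 1208.615 ± 2·882.448 → [-556.3, 2973.5]
Outside: 4083 → excluded.
Retained (n=12): Σ = 11629, mean = 11629/12 = 969.083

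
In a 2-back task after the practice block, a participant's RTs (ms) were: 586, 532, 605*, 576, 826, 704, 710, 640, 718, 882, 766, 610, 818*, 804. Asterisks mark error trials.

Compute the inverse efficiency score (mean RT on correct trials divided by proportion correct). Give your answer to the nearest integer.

812 ms

Correct trials (n=12): 586, 532, 576, 826, 704, 710, 640, 718, 882, 766, 610, 804
Mean correct RT = 8354/12 = 696.1667 ms
Proportion correct = 12/14
IES = 696.1667 / (12/14) = 812.194 ms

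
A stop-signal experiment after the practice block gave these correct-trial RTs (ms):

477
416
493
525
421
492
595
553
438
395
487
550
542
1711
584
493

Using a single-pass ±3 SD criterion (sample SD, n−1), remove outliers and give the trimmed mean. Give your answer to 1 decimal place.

n = 16, ΣRT = 9172, M = 573.250
Σ(x−M)² = 1433477.00; s = √(1433477.00/15) = 309.136
Cutoffs: 573.250 ± 3·309.136 → [-354.2, 1500.7]
Outside: 1711 → excluded.
Retained (n=15): Σ = 7461, mean = 7461/15 = 497.400

497.4 ms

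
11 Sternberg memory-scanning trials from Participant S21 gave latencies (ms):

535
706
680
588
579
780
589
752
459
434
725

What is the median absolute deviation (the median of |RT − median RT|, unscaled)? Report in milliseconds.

Sorted: 434, 459, 535, 579, 588, 589, 680, 706, 725, 752, 780 → median = 589
|x − 589|: 54, 117, 91, 1, 10, 191, 0, 163, 130, 155, 136
Sorted deviations: 0, 1, 10, 54, 91, 117, 130, 136, 155, 163, 191 → MAD = 117

117 ms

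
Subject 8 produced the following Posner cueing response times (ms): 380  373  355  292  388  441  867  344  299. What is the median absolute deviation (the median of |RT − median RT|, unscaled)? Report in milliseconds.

Sorted: 292, 299, 344, 355, 373, 380, 388, 441, 867 → median = 373
|x − 373|: 7, 0, 18, 81, 15, 68, 494, 29, 74
Sorted deviations: 0, 7, 15, 18, 29, 68, 74, 81, 494 → MAD = 29

29 ms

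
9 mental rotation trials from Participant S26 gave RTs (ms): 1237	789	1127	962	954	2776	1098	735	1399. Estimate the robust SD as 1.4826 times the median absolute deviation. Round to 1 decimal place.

Sorted: 735, 789, 954, 962, 1098, 1127, 1237, 1399, 2776 → median = 1098
|x − 1098| sorted: 0, 29, 136, 139, 144, 301, 309, 363, 1678 → MAD = 144
Robust SD ≈ 1.4826 × 144 = 213.494

213.5 ms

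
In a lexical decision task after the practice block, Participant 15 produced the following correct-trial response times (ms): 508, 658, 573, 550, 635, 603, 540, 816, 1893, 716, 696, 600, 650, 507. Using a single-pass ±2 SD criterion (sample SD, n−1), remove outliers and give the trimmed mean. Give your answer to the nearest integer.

619 ms

n = 14, ΣRT = 9945, M = 710.357
Σ(x−M)² = 1601715.21; s = √(1601715.21/13) = 351.011
Cutoffs: 710.357 ± 2·351.011 → [8.3, 1412.4]
Outside: 1893 → excluded.
Retained (n=13): Σ = 8052, mean = 8052/13 = 619.385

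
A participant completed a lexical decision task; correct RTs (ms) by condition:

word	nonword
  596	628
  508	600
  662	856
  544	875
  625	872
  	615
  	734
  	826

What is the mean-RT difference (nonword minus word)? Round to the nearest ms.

M(word) = 2935/5 = 587.000
M(nonword) = 6006/8 = 750.750
Difference = 750.750 − 587.000 = 163.750 ms

164 ms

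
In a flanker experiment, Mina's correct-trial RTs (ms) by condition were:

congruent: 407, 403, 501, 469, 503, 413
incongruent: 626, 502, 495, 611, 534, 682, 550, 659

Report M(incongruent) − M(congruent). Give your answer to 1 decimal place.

M(congruent) = 2696/6 = 449.333
M(incongruent) = 4659/8 = 582.375
Difference = 582.375 − 449.333 = 133.042 ms

133.0 ms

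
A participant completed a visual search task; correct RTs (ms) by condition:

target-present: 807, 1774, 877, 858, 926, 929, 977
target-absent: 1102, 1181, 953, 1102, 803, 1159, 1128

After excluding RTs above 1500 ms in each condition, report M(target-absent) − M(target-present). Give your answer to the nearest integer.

target-present: exclude 1774
M(target-present) = 5374/6 = 895.667
M(target-absent) = 7428/7 = 1061.143
Difference = 1061.143 − 895.667 = 165.476 ms

165 ms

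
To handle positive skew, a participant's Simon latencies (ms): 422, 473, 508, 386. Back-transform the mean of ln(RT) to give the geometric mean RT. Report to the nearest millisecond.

ln(RT): 6.0450, 6.1591, 6.2305, 5.9558
Mean ln(RT) = 24.3904/4 = 6.09760
Geometric mean = exp(6.09760) = 444.79 ms

445 ms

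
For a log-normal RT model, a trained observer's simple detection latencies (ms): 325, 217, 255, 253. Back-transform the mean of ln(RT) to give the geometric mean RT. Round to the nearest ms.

260 ms

ln(RT): 5.7838, 5.3799, 5.5413, 5.5334
Mean ln(RT) = 22.2384/4 = 5.55959
Geometric mean = exp(5.55959) = 259.72 ms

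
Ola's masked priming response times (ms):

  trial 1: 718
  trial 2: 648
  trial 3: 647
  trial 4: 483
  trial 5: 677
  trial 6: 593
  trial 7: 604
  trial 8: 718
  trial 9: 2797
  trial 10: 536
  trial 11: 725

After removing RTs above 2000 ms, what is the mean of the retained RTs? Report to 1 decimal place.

Excluded: 2797
Retained (n=10): Σ = 6349
Mean = 6349/10 = 634.9000

634.9 ms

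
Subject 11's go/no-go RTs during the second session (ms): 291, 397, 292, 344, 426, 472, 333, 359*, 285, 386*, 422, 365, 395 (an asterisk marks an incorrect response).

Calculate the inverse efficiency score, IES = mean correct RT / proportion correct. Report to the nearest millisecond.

Correct trials (n=11): 291, 397, 292, 344, 426, 472, 333, 285, 422, 365, 395
Mean correct RT = 4022/11 = 365.6364 ms
Proportion correct = 11/13
IES = 365.6364 / (11/13) = 432.116 ms

432 ms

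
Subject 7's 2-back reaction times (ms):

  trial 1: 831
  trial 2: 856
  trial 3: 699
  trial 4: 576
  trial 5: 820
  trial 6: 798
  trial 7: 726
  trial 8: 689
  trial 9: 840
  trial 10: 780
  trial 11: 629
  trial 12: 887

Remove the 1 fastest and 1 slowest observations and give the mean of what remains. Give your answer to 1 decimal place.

766.8 ms

Sorted: 576, 629, 689, 699, 726, 780, 798, 820, 831, 840, 856, 887
Drop lowest 1 (576) and highest 1 (887)
Remaining (n=10): Σ = 7668, mean = 7668/10 = 766.800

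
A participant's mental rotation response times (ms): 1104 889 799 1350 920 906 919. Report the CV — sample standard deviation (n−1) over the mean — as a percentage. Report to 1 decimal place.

18.8%

n = 7, Σ = 6887, M = 983.8571
Σ(x−M)² = 206010.857; s = √(206010.857/6) = 185.2974
CV = 185.2974 / 983.8571 = 0.18834 = 18.834%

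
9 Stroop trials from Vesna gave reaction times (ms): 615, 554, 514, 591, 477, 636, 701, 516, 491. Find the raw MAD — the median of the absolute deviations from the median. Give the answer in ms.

61 ms

Sorted: 477, 491, 514, 516, 554, 591, 615, 636, 701 → median = 554
|x − 554|: 61, 0, 40, 37, 77, 82, 147, 38, 63
Sorted deviations: 0, 37, 38, 40, 61, 63, 77, 82, 147 → MAD = 61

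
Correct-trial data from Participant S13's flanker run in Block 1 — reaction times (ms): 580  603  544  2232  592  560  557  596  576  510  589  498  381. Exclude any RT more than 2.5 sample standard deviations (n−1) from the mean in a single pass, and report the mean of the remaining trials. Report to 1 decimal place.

548.8 ms

n = 13, ΣRT = 8818, M = 678.308
Σ(x−M)² = 2657942.77; s = √(2657942.77/12) = 470.633
Cutoffs: 678.308 ± 2.5·470.633 → [-498.3, 1854.9]
Outside: 2232 → excluded.
Retained (n=12): Σ = 6586, mean = 6586/12 = 548.833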